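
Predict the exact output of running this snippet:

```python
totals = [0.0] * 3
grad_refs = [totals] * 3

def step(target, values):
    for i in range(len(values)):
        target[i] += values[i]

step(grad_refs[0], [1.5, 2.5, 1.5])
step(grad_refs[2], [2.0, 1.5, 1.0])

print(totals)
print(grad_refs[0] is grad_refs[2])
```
[3.5, 4.0, 2.5]
True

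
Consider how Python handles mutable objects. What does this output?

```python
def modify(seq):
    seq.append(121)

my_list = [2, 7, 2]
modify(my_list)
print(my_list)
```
[2, 7, 2, 121]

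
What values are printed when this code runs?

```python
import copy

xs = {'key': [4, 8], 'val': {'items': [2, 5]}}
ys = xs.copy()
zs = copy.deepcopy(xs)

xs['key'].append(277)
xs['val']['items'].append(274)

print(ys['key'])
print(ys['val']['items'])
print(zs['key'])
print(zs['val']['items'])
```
[4, 8, 277]
[2, 5, 274]
[4, 8]
[2, 5]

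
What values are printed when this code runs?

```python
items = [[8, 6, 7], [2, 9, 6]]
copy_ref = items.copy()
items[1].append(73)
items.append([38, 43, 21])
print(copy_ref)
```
[[8, 6, 7], [2, 9, 6, 73]]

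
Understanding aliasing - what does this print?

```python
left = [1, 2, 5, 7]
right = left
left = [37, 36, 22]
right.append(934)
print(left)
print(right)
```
[37, 36, 22]
[1, 2, 5, 7, 934]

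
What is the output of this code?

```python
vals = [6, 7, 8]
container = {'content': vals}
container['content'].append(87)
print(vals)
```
[6, 7, 8, 87]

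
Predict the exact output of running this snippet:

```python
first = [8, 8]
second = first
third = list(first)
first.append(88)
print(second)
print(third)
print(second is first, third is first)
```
[8, 8, 88]
[8, 8]
True False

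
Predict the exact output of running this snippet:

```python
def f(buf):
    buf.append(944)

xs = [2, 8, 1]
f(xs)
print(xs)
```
[2, 8, 1, 944]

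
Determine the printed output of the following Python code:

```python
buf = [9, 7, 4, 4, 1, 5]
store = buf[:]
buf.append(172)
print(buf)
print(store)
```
[9, 7, 4, 4, 1, 5, 172]
[9, 7, 4, 4, 1, 5]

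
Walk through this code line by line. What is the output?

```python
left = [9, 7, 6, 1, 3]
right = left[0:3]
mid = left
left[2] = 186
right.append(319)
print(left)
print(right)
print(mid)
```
[9, 7, 186, 1, 3]
[9, 7, 6, 319]
[9, 7, 186, 1, 3]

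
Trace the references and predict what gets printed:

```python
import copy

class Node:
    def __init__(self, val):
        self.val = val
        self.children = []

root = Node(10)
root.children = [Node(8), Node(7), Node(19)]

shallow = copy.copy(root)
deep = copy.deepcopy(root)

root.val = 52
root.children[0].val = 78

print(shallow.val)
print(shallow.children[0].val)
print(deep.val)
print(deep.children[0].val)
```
10
78
10
8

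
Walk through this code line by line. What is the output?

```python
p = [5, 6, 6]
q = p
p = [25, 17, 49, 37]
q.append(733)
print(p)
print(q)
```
[25, 17, 49, 37]
[5, 6, 6, 733]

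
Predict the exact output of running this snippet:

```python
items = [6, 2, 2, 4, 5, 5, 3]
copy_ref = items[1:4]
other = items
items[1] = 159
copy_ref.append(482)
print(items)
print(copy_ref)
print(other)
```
[6, 159, 2, 4, 5, 5, 3]
[2, 2, 4, 482]
[6, 159, 2, 4, 5, 5, 3]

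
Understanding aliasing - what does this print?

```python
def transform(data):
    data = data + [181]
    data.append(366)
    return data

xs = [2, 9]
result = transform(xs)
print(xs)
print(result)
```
[2, 9]
[2, 9, 181, 366]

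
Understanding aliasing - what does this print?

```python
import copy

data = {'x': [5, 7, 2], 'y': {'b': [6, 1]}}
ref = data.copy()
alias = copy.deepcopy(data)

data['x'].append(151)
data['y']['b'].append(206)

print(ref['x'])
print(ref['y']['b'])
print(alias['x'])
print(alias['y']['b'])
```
[5, 7, 2, 151]
[6, 1, 206]
[5, 7, 2]
[6, 1]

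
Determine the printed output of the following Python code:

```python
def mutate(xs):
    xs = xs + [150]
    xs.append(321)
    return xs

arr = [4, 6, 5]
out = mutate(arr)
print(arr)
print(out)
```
[4, 6, 5]
[4, 6, 5, 150, 321]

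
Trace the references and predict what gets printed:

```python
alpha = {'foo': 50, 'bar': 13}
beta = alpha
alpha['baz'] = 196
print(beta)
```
{'foo': 50, 'bar': 13, 'baz': 196}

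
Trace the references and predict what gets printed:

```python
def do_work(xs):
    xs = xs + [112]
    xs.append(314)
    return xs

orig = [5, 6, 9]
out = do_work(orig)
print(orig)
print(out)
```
[5, 6, 9]
[5, 6, 9, 112, 314]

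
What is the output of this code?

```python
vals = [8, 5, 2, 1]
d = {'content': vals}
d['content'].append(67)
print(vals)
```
[8, 5, 2, 1, 67]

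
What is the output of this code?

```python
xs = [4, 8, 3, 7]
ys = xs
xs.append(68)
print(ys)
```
[4, 8, 3, 7, 68]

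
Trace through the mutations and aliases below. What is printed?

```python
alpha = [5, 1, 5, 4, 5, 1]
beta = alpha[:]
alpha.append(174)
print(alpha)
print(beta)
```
[5, 1, 5, 4, 5, 1, 174]
[5, 1, 5, 4, 5, 1]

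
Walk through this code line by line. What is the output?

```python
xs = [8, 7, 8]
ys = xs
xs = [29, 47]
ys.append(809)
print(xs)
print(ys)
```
[29, 47]
[8, 7, 8, 809]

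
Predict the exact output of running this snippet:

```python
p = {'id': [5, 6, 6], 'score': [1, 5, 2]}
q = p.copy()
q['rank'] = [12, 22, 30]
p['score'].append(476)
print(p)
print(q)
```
{'id': [5, 6, 6], 'score': [1, 5, 2, 476]}
{'id': [5, 6, 6], 'score': [1, 5, 2, 476], 'rank': [12, 22, 30]}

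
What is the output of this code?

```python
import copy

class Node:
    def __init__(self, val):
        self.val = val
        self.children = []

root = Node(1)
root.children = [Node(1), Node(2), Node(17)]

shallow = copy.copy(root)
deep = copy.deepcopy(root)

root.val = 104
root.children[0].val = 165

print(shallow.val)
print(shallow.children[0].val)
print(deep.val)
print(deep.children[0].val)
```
1
165
1
1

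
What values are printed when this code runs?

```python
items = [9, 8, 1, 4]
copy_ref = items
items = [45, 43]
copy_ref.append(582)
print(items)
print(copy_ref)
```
[45, 43]
[9, 8, 1, 4, 582]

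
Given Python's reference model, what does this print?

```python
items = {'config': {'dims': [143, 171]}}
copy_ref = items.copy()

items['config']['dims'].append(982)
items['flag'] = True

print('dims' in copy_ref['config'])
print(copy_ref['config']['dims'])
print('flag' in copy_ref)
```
True
[143, 171, 982]
False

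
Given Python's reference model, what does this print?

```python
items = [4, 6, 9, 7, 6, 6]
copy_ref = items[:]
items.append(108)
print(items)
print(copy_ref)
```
[4, 6, 9, 7, 6, 6, 108]
[4, 6, 9, 7, 6, 6]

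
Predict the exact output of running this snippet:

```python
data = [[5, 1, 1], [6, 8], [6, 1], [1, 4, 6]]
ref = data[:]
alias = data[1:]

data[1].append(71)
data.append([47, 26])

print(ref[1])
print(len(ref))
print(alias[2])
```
[6, 8, 71]
4
[1, 4, 6]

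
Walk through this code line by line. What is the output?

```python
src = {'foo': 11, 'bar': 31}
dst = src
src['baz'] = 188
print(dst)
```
{'foo': 11, 'bar': 31, 'baz': 188}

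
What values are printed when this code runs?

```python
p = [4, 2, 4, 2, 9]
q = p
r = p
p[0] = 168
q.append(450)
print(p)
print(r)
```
[168, 2, 4, 2, 9, 450]
[168, 2, 4, 2, 9, 450]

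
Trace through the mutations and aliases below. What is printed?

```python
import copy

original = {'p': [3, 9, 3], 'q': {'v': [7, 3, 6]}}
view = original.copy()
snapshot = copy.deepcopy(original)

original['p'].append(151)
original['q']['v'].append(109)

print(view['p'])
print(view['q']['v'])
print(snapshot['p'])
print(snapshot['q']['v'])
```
[3, 9, 3, 151]
[7, 3, 6, 109]
[3, 9, 3]
[7, 3, 6]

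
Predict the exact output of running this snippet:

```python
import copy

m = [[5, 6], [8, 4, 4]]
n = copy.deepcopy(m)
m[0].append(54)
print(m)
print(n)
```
[[5, 6, 54], [8, 4, 4]]
[[5, 6], [8, 4, 4]]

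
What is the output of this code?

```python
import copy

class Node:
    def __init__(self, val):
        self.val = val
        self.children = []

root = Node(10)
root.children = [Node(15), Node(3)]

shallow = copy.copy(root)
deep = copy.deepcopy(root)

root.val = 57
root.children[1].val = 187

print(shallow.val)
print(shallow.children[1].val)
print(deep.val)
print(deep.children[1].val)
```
10
187
10
3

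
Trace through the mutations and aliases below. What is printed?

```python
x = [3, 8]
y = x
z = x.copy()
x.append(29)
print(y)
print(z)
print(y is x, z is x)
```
[3, 8, 29]
[3, 8]
True False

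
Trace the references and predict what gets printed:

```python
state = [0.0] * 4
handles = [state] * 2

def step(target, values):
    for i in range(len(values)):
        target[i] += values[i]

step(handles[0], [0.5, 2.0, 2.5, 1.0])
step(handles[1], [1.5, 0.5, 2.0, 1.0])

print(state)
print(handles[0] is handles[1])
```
[2.0, 2.5, 4.5, 2.0]
True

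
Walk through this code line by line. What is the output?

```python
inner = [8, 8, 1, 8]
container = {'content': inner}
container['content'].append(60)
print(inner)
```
[8, 8, 1, 8, 60]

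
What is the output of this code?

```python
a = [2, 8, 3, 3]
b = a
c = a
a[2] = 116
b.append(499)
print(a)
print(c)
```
[2, 8, 116, 3, 499]
[2, 8, 116, 3, 499]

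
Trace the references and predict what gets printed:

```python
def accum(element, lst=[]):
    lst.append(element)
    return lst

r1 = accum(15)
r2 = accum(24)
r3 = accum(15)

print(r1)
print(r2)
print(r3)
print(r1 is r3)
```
[15, 24, 15]
[15, 24, 15]
[15, 24, 15]
True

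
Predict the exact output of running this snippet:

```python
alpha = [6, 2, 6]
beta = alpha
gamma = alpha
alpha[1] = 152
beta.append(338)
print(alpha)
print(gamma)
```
[6, 152, 6, 338]
[6, 152, 6, 338]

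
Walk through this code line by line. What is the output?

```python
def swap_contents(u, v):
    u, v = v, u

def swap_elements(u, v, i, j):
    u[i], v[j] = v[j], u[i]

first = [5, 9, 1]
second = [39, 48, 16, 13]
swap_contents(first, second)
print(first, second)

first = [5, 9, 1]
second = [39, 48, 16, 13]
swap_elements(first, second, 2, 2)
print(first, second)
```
[5, 9, 1] [39, 48, 16, 13]
[5, 9, 16] [39, 48, 1, 13]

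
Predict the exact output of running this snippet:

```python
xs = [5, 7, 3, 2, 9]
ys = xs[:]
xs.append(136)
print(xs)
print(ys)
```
[5, 7, 3, 2, 9, 136]
[5, 7, 3, 2, 9]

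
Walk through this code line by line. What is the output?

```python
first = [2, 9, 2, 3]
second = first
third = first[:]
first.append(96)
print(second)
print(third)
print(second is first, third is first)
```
[2, 9, 2, 3, 96]
[2, 9, 2, 3]
True False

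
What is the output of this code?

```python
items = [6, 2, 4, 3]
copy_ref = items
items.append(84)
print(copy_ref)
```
[6, 2, 4, 3, 84]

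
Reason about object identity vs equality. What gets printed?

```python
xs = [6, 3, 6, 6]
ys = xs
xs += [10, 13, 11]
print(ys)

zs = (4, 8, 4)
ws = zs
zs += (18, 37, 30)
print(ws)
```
[6, 3, 6, 6, 10, 13, 11]
(4, 8, 4)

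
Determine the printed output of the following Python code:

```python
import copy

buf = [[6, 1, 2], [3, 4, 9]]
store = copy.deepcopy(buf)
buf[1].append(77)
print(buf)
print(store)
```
[[6, 1, 2], [3, 4, 9, 77]]
[[6, 1, 2], [3, 4, 9]]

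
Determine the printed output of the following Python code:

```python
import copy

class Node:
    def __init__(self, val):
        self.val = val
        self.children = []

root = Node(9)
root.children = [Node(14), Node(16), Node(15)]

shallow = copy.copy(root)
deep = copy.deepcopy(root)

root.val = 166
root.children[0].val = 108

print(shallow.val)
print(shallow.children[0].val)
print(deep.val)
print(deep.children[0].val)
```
9
108
9
14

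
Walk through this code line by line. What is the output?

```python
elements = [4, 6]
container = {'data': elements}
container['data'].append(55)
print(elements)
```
[4, 6, 55]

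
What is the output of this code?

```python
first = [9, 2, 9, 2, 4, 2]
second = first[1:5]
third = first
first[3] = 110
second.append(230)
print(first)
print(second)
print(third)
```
[9, 2, 9, 110, 4, 2]
[2, 9, 2, 4, 230]
[9, 2, 9, 110, 4, 2]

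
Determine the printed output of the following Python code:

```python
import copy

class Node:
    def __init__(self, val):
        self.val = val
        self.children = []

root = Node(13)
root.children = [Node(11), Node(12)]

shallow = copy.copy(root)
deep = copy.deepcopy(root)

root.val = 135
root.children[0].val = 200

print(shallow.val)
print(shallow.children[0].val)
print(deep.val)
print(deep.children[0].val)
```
13
200
13
11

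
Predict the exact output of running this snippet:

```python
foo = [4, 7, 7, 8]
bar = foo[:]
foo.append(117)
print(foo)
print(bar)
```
[4, 7, 7, 8, 117]
[4, 7, 7, 8]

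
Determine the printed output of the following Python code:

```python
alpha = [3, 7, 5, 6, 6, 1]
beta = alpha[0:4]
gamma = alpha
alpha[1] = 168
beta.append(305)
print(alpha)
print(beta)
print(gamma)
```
[3, 168, 5, 6, 6, 1]
[3, 7, 5, 6, 305]
[3, 168, 5, 6, 6, 1]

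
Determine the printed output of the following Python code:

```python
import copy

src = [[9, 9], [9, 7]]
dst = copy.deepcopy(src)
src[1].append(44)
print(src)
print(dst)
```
[[9, 9], [9, 7, 44]]
[[9, 9], [9, 7]]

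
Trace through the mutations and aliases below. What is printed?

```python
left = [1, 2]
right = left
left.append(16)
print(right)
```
[1, 2, 16]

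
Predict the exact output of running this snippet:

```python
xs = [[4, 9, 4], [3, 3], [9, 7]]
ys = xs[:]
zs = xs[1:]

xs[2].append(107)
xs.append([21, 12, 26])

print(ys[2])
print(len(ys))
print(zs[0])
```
[9, 7, 107]
3
[3, 3]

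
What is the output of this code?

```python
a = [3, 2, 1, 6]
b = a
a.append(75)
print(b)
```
[3, 2, 1, 6, 75]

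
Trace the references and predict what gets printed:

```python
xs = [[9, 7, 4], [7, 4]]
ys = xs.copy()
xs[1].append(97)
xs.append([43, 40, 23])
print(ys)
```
[[9, 7, 4], [7, 4, 97]]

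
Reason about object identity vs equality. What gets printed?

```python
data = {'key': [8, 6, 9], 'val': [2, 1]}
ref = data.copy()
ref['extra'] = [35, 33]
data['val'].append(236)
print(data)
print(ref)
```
{'key': [8, 6, 9], 'val': [2, 1, 236]}
{'key': [8, 6, 9], 'val': [2, 1, 236], 'extra': [35, 33]}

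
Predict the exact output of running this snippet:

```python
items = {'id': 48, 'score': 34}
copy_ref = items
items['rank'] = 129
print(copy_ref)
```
{'id': 48, 'score': 34, 'rank': 129}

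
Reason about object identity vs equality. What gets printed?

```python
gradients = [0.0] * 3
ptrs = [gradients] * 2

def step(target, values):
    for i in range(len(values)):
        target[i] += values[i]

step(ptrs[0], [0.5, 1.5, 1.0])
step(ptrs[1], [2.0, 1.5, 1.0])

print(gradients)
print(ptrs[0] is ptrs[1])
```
[2.5, 3.0, 2.0]
True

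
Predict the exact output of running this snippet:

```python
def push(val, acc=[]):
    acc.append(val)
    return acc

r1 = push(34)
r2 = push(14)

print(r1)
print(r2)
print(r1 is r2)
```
[34, 14]
[34, 14]
True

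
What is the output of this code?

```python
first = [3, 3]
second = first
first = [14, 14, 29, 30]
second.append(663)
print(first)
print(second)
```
[14, 14, 29, 30]
[3, 3, 663]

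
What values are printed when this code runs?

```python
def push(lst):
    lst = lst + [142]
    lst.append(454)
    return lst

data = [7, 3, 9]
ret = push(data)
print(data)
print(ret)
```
[7, 3, 9]
[7, 3, 9, 142, 454]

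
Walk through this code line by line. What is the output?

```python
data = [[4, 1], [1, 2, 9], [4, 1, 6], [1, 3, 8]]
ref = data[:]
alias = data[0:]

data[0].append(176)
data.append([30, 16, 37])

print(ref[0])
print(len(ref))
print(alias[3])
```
[4, 1, 176]
4
[1, 3, 8]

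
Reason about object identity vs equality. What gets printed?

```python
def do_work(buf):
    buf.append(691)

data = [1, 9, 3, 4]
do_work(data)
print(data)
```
[1, 9, 3, 4, 691]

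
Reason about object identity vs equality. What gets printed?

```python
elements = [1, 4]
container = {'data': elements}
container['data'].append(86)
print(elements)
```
[1, 4, 86]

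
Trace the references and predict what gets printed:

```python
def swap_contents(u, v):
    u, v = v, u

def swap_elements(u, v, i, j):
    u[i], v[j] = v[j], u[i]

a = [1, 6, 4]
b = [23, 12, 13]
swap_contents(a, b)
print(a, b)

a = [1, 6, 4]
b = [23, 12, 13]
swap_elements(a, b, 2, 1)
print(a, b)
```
[1, 6, 4] [23, 12, 13]
[1, 6, 12] [23, 4, 13]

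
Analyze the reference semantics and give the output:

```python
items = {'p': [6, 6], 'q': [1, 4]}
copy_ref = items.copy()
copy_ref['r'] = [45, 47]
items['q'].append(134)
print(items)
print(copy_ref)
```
{'p': [6, 6], 'q': [1, 4, 134]}
{'p': [6, 6], 'q': [1, 4, 134], 'r': [45, 47]}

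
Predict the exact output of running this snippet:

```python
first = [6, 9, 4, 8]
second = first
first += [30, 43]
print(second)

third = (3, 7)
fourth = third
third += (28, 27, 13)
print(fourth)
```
[6, 9, 4, 8, 30, 43]
(3, 7)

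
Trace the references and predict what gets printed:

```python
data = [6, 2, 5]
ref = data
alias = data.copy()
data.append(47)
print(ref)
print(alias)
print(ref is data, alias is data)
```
[6, 2, 5, 47]
[6, 2, 5]
True False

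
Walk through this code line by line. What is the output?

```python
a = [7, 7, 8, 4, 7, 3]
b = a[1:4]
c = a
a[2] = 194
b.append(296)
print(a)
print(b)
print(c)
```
[7, 7, 194, 4, 7, 3]
[7, 8, 4, 296]
[7, 7, 194, 4, 7, 3]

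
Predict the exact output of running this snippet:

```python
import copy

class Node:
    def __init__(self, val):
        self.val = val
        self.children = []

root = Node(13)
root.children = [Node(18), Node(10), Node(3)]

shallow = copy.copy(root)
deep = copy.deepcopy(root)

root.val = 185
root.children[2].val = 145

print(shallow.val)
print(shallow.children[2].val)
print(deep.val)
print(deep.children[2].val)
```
13
145
13
3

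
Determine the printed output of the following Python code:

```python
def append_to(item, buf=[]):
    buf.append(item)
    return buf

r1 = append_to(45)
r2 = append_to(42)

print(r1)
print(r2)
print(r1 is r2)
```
[45, 42]
[45, 42]
True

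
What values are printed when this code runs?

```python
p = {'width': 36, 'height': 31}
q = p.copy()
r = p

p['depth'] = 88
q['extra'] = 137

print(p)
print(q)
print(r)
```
{'width': 36, 'height': 31, 'depth': 88}
{'width': 36, 'height': 31, 'extra': 137}
{'width': 36, 'height': 31, 'depth': 88}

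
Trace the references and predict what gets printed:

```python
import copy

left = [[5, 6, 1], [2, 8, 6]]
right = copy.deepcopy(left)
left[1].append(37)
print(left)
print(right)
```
[[5, 6, 1], [2, 8, 6, 37]]
[[5, 6, 1], [2, 8, 6]]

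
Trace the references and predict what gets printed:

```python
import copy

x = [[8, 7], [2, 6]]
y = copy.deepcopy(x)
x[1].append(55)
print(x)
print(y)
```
[[8, 7], [2, 6, 55]]
[[8, 7], [2, 6]]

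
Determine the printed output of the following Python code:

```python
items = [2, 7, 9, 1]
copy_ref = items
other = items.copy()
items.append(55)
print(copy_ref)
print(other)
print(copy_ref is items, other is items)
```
[2, 7, 9, 1, 55]
[2, 7, 9, 1]
True False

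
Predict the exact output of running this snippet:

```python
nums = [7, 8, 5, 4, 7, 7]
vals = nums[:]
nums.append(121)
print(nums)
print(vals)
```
[7, 8, 5, 4, 7, 7, 121]
[7, 8, 5, 4, 7, 7]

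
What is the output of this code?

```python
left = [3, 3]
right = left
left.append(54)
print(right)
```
[3, 3, 54]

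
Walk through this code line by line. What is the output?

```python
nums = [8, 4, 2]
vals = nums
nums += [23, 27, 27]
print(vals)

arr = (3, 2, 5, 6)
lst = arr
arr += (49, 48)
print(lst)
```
[8, 4, 2, 23, 27, 27]
(3, 2, 5, 6)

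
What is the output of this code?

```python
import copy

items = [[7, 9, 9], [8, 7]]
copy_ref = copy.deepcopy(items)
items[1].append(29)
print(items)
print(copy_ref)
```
[[7, 9, 9], [8, 7, 29]]
[[7, 9, 9], [8, 7]]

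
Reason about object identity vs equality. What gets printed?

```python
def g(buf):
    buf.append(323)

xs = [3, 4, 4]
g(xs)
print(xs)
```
[3, 4, 4, 323]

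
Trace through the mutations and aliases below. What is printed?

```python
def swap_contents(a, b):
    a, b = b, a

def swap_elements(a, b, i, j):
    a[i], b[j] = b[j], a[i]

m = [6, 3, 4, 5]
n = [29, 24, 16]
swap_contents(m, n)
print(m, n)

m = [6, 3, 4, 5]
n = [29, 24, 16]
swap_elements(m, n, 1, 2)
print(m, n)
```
[6, 3, 4, 5] [29, 24, 16]
[6, 16, 4, 5] [29, 24, 3]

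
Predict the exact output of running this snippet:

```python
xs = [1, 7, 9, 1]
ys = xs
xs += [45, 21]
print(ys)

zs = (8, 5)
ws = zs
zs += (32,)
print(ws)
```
[1, 7, 9, 1, 45, 21]
(8, 5)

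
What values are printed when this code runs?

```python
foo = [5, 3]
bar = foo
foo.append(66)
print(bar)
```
[5, 3, 66]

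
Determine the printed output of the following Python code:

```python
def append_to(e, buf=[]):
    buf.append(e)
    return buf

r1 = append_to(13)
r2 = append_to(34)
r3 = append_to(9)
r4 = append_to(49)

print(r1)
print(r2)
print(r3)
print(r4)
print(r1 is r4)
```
[13, 34, 9, 49]
[13, 34, 9, 49]
[13, 34, 9, 49]
[13, 34, 9, 49]
True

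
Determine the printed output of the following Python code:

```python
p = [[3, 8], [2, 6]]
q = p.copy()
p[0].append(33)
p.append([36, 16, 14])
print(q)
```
[[3, 8, 33], [2, 6]]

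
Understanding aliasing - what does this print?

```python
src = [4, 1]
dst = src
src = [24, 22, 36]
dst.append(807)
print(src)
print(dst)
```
[24, 22, 36]
[4, 1, 807]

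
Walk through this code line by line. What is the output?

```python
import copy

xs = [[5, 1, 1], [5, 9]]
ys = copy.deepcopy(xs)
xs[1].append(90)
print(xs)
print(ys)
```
[[5, 1, 1], [5, 9, 90]]
[[5, 1, 1], [5, 9]]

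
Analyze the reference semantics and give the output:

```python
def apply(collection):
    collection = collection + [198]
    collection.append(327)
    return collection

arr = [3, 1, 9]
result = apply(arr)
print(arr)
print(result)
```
[3, 1, 9]
[3, 1, 9, 198, 327]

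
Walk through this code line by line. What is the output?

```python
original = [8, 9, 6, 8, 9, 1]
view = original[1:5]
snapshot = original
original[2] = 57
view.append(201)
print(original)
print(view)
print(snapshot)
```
[8, 9, 57, 8, 9, 1]
[9, 6, 8, 9, 201]
[8, 9, 57, 8, 9, 1]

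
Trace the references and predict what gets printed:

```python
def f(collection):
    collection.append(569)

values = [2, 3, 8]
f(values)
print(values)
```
[2, 3, 8, 569]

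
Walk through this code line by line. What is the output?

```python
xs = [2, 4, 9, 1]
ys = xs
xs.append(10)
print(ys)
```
[2, 4, 9, 1, 10]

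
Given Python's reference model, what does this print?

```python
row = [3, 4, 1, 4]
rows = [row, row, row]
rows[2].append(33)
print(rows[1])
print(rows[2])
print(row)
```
[3, 4, 1, 4, 33]
[3, 4, 1, 4, 33]
[3, 4, 1, 4, 33]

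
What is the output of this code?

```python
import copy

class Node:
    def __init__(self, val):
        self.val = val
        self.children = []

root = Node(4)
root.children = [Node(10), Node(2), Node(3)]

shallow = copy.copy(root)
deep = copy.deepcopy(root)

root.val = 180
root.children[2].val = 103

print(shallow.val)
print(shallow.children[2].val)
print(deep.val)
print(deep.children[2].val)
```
4
103
4
3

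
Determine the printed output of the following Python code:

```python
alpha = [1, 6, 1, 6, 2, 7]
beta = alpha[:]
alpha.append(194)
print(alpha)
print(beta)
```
[1, 6, 1, 6, 2, 7, 194]
[1, 6, 1, 6, 2, 7]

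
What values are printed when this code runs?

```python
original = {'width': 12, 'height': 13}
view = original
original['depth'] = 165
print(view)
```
{'width': 12, 'height': 13, 'depth': 165}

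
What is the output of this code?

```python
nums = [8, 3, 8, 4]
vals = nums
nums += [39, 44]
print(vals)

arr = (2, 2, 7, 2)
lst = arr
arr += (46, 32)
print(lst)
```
[8, 3, 8, 4, 39, 44]
(2, 2, 7, 2)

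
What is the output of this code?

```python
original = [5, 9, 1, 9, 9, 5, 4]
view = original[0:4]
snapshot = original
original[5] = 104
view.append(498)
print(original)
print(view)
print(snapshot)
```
[5, 9, 1, 9, 9, 104, 4]
[5, 9, 1, 9, 498]
[5, 9, 1, 9, 9, 104, 4]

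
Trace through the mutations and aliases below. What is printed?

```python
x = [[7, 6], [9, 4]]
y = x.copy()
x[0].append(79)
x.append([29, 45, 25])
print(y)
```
[[7, 6, 79], [9, 4]]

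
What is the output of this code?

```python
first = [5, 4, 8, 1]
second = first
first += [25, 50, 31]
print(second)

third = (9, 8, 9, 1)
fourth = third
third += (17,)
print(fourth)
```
[5, 4, 8, 1, 25, 50, 31]
(9, 8, 9, 1)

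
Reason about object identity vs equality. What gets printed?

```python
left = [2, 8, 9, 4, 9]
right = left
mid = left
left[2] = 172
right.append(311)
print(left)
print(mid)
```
[2, 8, 172, 4, 9, 311]
[2, 8, 172, 4, 9, 311]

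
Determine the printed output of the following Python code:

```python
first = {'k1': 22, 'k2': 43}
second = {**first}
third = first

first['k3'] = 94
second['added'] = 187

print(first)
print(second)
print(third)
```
{'k1': 22, 'k2': 43, 'k3': 94}
{'k1': 22, 'k2': 43, 'added': 187}
{'k1': 22, 'k2': 43, 'k3': 94}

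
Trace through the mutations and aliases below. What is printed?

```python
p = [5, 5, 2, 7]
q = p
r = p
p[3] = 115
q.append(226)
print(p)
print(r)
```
[5, 5, 2, 115, 226]
[5, 5, 2, 115, 226]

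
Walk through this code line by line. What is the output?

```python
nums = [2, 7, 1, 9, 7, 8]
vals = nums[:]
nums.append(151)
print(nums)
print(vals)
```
[2, 7, 1, 9, 7, 8, 151]
[2, 7, 1, 9, 7, 8]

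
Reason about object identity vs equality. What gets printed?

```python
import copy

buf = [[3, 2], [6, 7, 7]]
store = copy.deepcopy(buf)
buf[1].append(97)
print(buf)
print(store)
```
[[3, 2], [6, 7, 7, 97]]
[[3, 2], [6, 7, 7]]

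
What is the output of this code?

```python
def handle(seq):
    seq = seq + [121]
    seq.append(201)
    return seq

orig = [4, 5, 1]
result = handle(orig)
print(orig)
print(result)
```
[4, 5, 1]
[4, 5, 1, 121, 201]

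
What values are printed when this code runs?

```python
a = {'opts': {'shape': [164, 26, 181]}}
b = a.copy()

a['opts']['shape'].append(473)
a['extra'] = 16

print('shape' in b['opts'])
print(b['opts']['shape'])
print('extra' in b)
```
True
[164, 26, 181, 473]
False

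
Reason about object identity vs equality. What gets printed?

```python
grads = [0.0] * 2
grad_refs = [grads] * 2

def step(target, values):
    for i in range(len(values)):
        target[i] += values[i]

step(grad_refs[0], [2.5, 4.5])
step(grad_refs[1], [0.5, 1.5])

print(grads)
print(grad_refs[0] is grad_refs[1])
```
[3.0, 6.0]
True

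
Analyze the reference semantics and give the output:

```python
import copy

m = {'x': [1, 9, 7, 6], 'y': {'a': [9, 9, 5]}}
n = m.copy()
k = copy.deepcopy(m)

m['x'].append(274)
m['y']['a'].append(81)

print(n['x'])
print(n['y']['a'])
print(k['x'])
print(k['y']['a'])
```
[1, 9, 7, 6, 274]
[9, 9, 5, 81]
[1, 9, 7, 6]
[9, 9, 5]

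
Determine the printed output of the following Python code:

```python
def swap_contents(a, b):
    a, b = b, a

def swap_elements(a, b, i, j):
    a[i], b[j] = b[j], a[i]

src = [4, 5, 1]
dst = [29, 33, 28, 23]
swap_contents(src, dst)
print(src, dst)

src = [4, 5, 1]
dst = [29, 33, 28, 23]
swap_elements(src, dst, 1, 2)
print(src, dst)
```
[4, 5, 1] [29, 33, 28, 23]
[4, 28, 1] [29, 33, 5, 23]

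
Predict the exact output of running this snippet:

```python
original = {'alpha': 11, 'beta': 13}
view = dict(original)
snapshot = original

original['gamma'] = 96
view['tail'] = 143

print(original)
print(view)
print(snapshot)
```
{'alpha': 11, 'beta': 13, 'gamma': 96}
{'alpha': 11, 'beta': 13, 'tail': 143}
{'alpha': 11, 'beta': 13, 'gamma': 96}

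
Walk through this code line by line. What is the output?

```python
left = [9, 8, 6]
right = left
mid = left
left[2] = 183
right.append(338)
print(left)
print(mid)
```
[9, 8, 183, 338]
[9, 8, 183, 338]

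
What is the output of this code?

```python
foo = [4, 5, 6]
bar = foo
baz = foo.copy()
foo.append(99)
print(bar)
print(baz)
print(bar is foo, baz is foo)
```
[4, 5, 6, 99]
[4, 5, 6]
True False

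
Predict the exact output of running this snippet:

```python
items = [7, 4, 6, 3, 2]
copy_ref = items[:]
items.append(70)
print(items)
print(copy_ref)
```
[7, 4, 6, 3, 2, 70]
[7, 4, 6, 3, 2]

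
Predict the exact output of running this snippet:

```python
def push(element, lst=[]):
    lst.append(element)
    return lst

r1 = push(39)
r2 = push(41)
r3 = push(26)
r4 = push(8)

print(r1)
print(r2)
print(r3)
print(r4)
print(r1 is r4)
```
[39, 41, 26, 8]
[39, 41, 26, 8]
[39, 41, 26, 8]
[39, 41, 26, 8]
True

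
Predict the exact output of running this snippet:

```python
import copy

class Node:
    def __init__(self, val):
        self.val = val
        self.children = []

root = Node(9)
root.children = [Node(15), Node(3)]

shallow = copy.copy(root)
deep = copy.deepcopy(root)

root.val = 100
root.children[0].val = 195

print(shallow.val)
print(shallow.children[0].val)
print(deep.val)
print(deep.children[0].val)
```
9
195
9
15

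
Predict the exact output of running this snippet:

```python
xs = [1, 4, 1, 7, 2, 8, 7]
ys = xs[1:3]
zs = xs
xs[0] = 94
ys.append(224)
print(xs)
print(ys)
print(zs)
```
[94, 4, 1, 7, 2, 8, 7]
[4, 1, 224]
[94, 4, 1, 7, 2, 8, 7]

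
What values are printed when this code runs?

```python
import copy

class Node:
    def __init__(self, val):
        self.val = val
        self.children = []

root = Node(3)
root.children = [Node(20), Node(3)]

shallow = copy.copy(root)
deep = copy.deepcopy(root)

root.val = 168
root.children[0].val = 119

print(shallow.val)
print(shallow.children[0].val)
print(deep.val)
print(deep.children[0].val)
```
3
119
3
20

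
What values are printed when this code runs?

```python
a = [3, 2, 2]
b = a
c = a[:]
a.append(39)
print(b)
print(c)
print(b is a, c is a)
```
[3, 2, 2, 39]
[3, 2, 2]
True False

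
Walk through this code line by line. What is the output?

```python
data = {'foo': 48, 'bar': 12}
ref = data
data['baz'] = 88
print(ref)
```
{'foo': 48, 'bar': 12, 'baz': 88}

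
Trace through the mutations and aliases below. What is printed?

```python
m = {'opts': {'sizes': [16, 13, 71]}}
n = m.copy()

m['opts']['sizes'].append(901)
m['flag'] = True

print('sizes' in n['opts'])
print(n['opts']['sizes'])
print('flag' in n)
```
True
[16, 13, 71, 901]
False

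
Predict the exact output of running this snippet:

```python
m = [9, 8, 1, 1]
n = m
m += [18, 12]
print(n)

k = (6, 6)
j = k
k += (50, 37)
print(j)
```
[9, 8, 1, 1, 18, 12]
(6, 6)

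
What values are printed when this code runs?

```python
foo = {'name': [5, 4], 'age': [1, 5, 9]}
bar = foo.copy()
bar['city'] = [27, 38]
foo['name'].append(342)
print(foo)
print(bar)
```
{'name': [5, 4, 342], 'age': [1, 5, 9]}
{'name': [5, 4, 342], 'age': [1, 5, 9], 'city': [27, 38]}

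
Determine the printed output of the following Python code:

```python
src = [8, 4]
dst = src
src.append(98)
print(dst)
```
[8, 4, 98]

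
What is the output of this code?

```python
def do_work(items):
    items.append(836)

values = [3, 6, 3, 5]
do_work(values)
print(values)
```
[3, 6, 3, 5, 836]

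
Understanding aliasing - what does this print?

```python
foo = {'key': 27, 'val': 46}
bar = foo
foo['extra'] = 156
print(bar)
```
{'key': 27, 'val': 46, 'extra': 156}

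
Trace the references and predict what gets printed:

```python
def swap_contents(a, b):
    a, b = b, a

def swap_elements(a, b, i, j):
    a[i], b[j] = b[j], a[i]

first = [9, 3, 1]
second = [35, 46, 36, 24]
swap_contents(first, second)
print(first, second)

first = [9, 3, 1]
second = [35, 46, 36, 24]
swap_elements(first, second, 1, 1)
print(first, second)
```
[9, 3, 1] [35, 46, 36, 24]
[9, 46, 1] [35, 3, 36, 24]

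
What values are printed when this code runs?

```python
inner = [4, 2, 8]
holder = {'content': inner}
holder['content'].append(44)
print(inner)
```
[4, 2, 8, 44]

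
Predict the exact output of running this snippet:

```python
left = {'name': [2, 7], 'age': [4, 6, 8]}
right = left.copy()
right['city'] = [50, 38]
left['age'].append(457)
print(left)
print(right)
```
{'name': [2, 7], 'age': [4, 6, 8, 457]}
{'name': [2, 7], 'age': [4, 6, 8, 457], 'city': [50, 38]}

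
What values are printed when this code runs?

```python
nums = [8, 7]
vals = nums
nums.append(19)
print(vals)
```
[8, 7, 19]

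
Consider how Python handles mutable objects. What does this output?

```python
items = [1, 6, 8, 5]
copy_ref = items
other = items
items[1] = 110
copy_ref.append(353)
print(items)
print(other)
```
[1, 110, 8, 5, 353]
[1, 110, 8, 5, 353]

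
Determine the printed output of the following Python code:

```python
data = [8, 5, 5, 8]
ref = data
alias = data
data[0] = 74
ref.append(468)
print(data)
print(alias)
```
[74, 5, 5, 8, 468]
[74, 5, 5, 8, 468]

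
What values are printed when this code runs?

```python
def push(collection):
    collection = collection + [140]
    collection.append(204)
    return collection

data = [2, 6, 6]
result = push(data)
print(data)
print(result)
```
[2, 6, 6]
[2, 6, 6, 140, 204]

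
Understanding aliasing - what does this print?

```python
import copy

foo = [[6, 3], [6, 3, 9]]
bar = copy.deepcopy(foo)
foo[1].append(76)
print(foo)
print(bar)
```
[[6, 3], [6, 3, 9, 76]]
[[6, 3], [6, 3, 9]]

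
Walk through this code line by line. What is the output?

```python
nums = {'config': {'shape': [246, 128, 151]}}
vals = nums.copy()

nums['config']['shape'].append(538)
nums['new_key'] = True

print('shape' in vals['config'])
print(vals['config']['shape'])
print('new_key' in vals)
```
True
[246, 128, 151, 538]
False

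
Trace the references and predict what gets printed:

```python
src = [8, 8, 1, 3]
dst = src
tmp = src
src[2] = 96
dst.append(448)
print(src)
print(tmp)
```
[8, 8, 96, 3, 448]
[8, 8, 96, 3, 448]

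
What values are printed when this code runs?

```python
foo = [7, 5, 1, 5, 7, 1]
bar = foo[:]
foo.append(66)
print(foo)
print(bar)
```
[7, 5, 1, 5, 7, 1, 66]
[7, 5, 1, 5, 7, 1]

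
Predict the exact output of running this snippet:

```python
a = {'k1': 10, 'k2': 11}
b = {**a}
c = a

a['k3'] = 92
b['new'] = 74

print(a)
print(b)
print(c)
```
{'k1': 10, 'k2': 11, 'k3': 92}
{'k1': 10, 'k2': 11, 'new': 74}
{'k1': 10, 'k2': 11, 'k3': 92}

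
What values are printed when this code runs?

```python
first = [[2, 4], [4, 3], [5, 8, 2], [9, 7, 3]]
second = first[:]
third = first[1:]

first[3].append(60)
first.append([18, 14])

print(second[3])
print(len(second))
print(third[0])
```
[9, 7, 3, 60]
4
[4, 3]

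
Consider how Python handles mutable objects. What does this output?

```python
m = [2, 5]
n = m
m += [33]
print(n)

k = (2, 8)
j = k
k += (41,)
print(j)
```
[2, 5, 33]
(2, 8)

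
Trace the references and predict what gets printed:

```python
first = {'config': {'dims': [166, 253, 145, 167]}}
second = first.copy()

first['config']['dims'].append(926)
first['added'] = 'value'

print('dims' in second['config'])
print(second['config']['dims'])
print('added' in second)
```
True
[166, 253, 145, 167, 926]
False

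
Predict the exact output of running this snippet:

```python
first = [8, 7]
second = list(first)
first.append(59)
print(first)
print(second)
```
[8, 7, 59]
[8, 7]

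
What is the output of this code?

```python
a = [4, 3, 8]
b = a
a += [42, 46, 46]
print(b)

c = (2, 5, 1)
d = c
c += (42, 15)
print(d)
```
[4, 3, 8, 42, 46, 46]
(2, 5, 1)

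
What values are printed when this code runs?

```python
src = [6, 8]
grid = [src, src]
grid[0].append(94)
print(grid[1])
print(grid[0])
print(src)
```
[6, 8, 94]
[6, 8, 94]
[6, 8, 94]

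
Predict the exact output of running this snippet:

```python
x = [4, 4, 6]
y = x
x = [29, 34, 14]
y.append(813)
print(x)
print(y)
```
[29, 34, 14]
[4, 4, 6, 813]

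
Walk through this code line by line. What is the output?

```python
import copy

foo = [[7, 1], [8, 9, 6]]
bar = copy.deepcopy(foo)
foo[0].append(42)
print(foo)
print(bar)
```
[[7, 1, 42], [8, 9, 6]]
[[7, 1], [8, 9, 6]]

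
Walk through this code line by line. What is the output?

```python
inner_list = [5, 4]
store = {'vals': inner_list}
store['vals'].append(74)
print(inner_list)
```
[5, 4, 74]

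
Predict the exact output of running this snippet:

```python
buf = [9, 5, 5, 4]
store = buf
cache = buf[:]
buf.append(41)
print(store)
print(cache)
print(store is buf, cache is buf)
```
[9, 5, 5, 4, 41]
[9, 5, 5, 4]
True False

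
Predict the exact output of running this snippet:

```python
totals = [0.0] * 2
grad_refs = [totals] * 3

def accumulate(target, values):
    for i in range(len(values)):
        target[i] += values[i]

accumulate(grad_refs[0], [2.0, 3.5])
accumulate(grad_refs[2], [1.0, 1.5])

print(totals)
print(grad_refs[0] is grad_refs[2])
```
[3.0, 5.0]
True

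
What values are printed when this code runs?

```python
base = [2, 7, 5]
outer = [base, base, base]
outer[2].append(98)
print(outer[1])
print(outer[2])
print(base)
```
[2, 7, 5, 98]
[2, 7, 5, 98]
[2, 7, 5, 98]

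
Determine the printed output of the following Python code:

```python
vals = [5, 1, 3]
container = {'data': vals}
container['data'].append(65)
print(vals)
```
[5, 1, 3, 65]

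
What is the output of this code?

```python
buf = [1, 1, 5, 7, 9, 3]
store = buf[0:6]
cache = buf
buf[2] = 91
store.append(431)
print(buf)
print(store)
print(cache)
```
[1, 1, 91, 7, 9, 3]
[1, 1, 5, 7, 9, 3, 431]
[1, 1, 91, 7, 9, 3]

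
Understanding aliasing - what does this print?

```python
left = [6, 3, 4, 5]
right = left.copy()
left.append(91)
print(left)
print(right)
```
[6, 3, 4, 5, 91]
[6, 3, 4, 5]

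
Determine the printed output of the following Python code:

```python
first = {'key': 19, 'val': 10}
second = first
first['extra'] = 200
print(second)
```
{'key': 19, 'val': 10, 'extra': 200}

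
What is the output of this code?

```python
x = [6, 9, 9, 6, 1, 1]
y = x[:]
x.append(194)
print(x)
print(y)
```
[6, 9, 9, 6, 1, 1, 194]
[6, 9, 9, 6, 1, 1]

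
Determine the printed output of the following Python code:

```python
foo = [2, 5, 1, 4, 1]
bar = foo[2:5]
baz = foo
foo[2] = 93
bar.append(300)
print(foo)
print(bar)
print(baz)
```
[2, 5, 93, 4, 1]
[1, 4, 1, 300]
[2, 5, 93, 4, 1]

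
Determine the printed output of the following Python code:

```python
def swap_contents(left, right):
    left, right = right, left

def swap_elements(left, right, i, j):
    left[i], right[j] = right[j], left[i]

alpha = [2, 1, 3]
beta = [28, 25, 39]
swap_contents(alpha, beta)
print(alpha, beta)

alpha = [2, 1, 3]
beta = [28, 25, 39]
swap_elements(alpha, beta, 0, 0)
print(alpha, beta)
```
[2, 1, 3] [28, 25, 39]
[28, 1, 3] [2, 25, 39]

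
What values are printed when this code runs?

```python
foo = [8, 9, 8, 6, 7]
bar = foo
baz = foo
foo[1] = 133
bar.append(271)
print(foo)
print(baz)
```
[8, 133, 8, 6, 7, 271]
[8, 133, 8, 6, 7, 271]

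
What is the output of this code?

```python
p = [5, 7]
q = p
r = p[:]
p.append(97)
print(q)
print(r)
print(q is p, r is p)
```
[5, 7, 97]
[5, 7]
True False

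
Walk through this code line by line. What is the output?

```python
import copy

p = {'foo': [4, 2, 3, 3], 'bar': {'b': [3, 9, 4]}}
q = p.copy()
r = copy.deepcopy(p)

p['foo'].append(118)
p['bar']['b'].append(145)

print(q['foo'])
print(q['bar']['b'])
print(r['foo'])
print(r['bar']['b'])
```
[4, 2, 3, 3, 118]
[3, 9, 4, 145]
[4, 2, 3, 3]
[3, 9, 4]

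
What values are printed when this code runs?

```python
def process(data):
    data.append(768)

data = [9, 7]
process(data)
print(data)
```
[9, 7, 768]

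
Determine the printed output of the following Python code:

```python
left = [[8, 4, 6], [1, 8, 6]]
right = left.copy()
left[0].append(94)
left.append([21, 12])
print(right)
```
[[8, 4, 6, 94], [1, 8, 6]]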